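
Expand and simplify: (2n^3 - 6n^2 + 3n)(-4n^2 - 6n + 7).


Distribute each term of the first polynomial:
  (2n^3)(-4n^2 - 6n + 7) = -8n^5 - 12n^4 + 14n^3
  (-6n^2)(-4n^2 - 6n + 7) = 24n^4 + 36n^3 - 42n^2
  (3n)(-4n^2 - 6n + 7) = -12n^3 - 18n^2 + 21n
Sum: -8n^5 + 12n^4 + 38n^3 - 60n^2 + 21n


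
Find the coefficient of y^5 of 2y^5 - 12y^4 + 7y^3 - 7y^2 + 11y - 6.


Read off the coefficient of y^5: 2


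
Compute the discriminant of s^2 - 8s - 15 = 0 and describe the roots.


D = b^2 - 4ac = (-8)^2 - 4(1)(-15) = 64 + 60 = 124
Since D > 0: two distinct irrational roots


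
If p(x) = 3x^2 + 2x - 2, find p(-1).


Using direct substitution:
  3 * (-1)^2 = 3
  2 * (-1)^1 = -2
  constant: -2
Sum = 3 - 2 - 2 = -1


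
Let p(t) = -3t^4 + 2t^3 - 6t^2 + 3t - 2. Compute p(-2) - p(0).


p(-2) = -96
p(0) = -2
p(-2) - p(0) = -96 + 2 = -94


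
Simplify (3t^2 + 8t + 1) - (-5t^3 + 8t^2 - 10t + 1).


Distribute the minus sign:
  (3t^2 + 8t + 1)
- (-5t^3 + 8t^2 - 10t + 1)
Negate second polynomial: 5t^3 - 8t^2 + 10t - 1
Add: 5t^3 - 5t^2 + 18t


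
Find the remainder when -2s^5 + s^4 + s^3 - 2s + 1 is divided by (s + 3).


By the Remainder Theorem, the remainder equals p(-3):
  -2*(-3)^5 = 486
  1*(-3)^4 = 81
  1*(-3)^3 = -27
  0*(-3)^2 = 0
  -2*(-3)^1 = 6
  constant: 1
Sum: 486 + 81 - 27 + 0 + 6 + 1 = 547


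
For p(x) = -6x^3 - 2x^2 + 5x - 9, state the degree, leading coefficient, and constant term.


Highest power of x is 3, with coefficient -6. Constant term is -9.
Degree = 3, leading coefficient = -6, constant term = -9


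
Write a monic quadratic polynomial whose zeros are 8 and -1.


p(x) = (x - 8)(x + 1)
Expand: x^2 - 7x - 8


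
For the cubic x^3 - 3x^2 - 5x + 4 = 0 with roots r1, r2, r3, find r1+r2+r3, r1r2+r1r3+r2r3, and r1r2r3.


Monic cubic x^3+bx^2+cx+d=0: sum=-b, pairwise sum=c, product=-d.
b=-3, c=-5, d=4
r1+r2+r3 = 3
r1r2+r1r3+r2r3 = -5
r1r2r3 = -4


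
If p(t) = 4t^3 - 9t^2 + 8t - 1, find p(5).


Using direct substitution:
  4 * (5)^3 = 500
  -9 * (5)^2 = -225
  8 * (5)^1 = 40
  constant: -1
Sum = 500 - 225 + 40 - 1 = 314


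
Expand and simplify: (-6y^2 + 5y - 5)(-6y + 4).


Distribute each term of the first polynomial:
  (-6y^2)(-6y + 4) = 36y^3 - 24y^2
  (5y)(-6y + 4) = -30y^2 + 20y
  (-5)(-6y + 4) = 30y - 20
Sum: 36y^3 - 54y^2 + 50y - 20


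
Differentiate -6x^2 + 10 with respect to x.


Apply the power rule term by term:
  d/dx(-6x^2) = -12x
  d/dx(10) = 0
p'(x) = -12x


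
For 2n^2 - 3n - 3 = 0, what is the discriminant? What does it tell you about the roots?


D = b^2 - 4ac = (-3)^2 - 4(2)(-3) = 9 + 24 = 33
Since D > 0: two distinct irrational roots


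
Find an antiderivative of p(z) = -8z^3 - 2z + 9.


Reverse power rule on each term:
  ∫ -8z^3 dz = -2z^4
  ∫ -2z dz = -z^2
  ∫ 9 dz = 9z
F(z) = -2z^4 - z^2 + 9z + C


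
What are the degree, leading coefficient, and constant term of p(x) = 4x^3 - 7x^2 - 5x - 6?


Highest power of x is 3, with coefficient 4. Constant term is -6.
Degree = 3, leading coefficient = 4, constant term = -6


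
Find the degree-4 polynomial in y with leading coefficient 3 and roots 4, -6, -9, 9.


p(y) = 3(y - 4)(y + 6)(y + 9)(y - 9)
Expand: 3y^4 + 6y^3 - 315y^2 - 486y + 5832


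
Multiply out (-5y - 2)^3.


Expand (-5y - 2)^3 by repeated multiplication:
  (-5y - 2)^2 = 25y^2 + 20y + 4
= -125y^3 - 150y^2 - 60y - 8


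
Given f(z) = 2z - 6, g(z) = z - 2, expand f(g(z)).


Substitute g(z) into f:
f(g(z)) = 2*(z - 2) + (-6)
Expand and combine: 2z - 10


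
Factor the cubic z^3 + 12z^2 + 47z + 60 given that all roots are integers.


Try integer roots (divisors of 60). z=-4: p(-4)=0.
Divide out (z + 4): quotient is z^2 + 8z + 15.
Factor the quadratic: (z + 5)(z + 3)
Result: (z + 4)(z + 5)(z + 3)


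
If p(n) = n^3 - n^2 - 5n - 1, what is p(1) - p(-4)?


p(1) = -6
p(-4) = -61
p(1) - p(-4) = -6 + 61 = 55


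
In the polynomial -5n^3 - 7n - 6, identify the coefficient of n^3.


Read off the coefficient of n^3: -5


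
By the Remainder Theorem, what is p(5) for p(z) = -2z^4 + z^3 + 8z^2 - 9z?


By the Remainder Theorem, the remainder equals p(5):
  -2*(5)^4 = -1250
  1*(5)^3 = 125
  8*(5)^2 = 200
  -9*(5)^1 = -45
  constant: 0
Sum: -1250 + 125 + 200 - 45 + 0 = -970


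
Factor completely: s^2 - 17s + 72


Roots satisfy r1 + r2 = -b/a = 17 and r1*r2 = c/a = 72.
So r1 = 8, r2 = 9.
s^2 - 17s + 72 = (s - r1)(s - r2) = (s - 8)(s - 9)


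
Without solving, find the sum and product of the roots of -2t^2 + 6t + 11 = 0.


For at^2+bt+c=0: sum = -b/a, product = c/a.
a=-2, b=6, c=11
Sum = -(6)/-2 = 3
Product = (11)/-2 = -11/2


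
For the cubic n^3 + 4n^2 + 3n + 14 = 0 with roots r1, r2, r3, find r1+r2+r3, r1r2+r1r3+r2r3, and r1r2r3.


Monic cubic n^3+bn^2+cn+d=0: sum=-b, pairwise sum=c, product=-d.
b=4, c=3, d=14
r1+r2+r3 = -4
r1r2+r1r3+r2r3 = 3
r1r2r3 = -14


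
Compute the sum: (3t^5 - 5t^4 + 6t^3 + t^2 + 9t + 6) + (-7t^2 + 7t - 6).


Align terms by degree and add:
  3t^5 - 5t^4 + 6t^3 + t^2 + 9t + 6
  -7t^2 + 7t - 6
= 3t^5 - 5t^4 + 6t^3 - 6t^2 + 16t


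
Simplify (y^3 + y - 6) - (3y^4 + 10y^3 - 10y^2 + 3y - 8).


Distribute the minus sign:
  (y^3 + y - 6)
- (3y^4 + 10y^3 - 10y^2 + 3y - 8)
Negate second polynomial: -3y^4 - 10y^3 + 10y^2 - 3y + 8
Add: -3y^4 - 9y^3 + 10y^2 - 2y + 2


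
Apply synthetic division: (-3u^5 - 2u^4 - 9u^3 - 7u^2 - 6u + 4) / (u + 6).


Synthetic division with c = -6. Coefficients: -3, -2, -9, -7, -6, 4
Bring down -3.
  -3 * -6 = 18; 18 - 2 = 16
  16 * -6 = -96; -96 - 9 = -105
  -105 * -6 = 630; 630 - 7 = 623
  623 * -6 = -3738; -3738 - 6 = -3744
  -3744 * -6 = 22464; 22464 + 4 = 22468
Quotient: -3u^4 + 16u^3 - 105u^2 + 623u - 3744, Remainder: 22468


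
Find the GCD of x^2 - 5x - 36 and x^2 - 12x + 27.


Factor each:
  x^2 - 5x - 36 = (x - 9)(x + 4)
  x^2 - 12x + 27 = (x - 9)(x - 3)
Common monic factor: x - 9


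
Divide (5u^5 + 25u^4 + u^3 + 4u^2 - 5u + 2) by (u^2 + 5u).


(5u^5 + 25u^4 + u^3 + 4u^2 - 5u + 2) / (u^2 + 5u)
Step 1: 5u^3 * (u^2 + 5u) = 5u^5 + 25u^4; subtract.
Step 2: 0 * (u^2 + 5u) = 0; subtract.
Step 3: u * (u^2 + 5u) = u^3 + 5u^2; subtract.
Step 4: -1 * (u^2 + 5u) = -u^2 - 5u; subtract.
Quotient: 5u^3 + u - 1, Remainder: 2


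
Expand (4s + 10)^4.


Expand (4s + 10)^4 by repeated multiplication:
  (4s + 10)^2 = 16s^2 + 80s + 100
  (4s + 10)^3 = 64s^3 + 480s^2 + 1200s + 1000
= 256s^4 + 2560s^3 + 9600s^2 + 16000s + 10000


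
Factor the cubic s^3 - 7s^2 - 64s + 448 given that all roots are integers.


Try integer roots (divisors of 448). s=7: p(7)=0.
Divide out (s - 7): quotient is s^2 - 64.
Factor the quadratic: (s + 8)(s - 8)
Result: (s - 7)(s + 8)(s - 8)


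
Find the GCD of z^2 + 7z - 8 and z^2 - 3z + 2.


Factor each:
  z^2 + 7z - 8 = (z - 1)(z + 8)
  z^2 - 3z + 2 = (z - 1)(z - 2)
Common monic factor: z - 1


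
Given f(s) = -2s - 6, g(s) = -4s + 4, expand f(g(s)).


Substitute g(s) into f:
f(g(s)) = -2*(-4s + 4) + (-6)
Expand and combine: 8s - 14


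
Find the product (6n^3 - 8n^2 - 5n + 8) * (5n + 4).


Distribute each term of the first polynomial:
  (6n^3)(5n + 4) = 30n^4 + 24n^3
  (-8n^2)(5n + 4) = -40n^3 - 32n^2
  (-5n)(5n + 4) = -25n^2 - 20n
  (8)(5n + 4) = 40n + 32
Sum: 30n^4 - 16n^3 - 57n^2 + 20n + 32


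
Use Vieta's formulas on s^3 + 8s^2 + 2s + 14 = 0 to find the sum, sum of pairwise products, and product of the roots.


Monic cubic s^3+bs^2+cs+d=0: sum=-b, pairwise sum=c, product=-d.
b=8, c=2, d=14
r1+r2+r3 = -8
r1r2+r1r3+r2r3 = 2
r1r2r3 = -14


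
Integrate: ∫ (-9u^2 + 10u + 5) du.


Reverse power rule on each term:
  ∫ -9u^2 du = -3u^3
  ∫ 10u du = 5u^2
  ∫ 5 du = 5u
F(u) = -3u^3 + 5u^2 + 5u + C


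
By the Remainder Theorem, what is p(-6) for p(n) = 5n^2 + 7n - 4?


By the Remainder Theorem, the remainder equals p(-6):
  5*(-6)^2 = 180
  7*(-6)^1 = -42
  constant: -4
Sum: 180 - 42 - 4 = 134


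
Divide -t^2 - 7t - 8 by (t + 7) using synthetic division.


Synthetic division with c = -7. Coefficients: -1, -7, -8
Bring down -1.
  -1 * -7 = 7; 7 - 7 = 0
  0 * -7 = 0; 0 - 8 = -8
Quotient: -t, Remainder: -8


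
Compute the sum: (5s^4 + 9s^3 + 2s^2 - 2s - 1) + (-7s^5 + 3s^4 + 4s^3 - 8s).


Align terms by degree and add:
  5s^4 + 9s^3 + 2s^2 - 2s - 1
  -7s^5 + 3s^4 + 4s^3 - 8s
= -7s^5 + 8s^4 + 13s^3 + 2s^2 - 10s - 1


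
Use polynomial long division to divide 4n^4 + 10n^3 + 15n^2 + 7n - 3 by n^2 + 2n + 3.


(4n^4 + 10n^3 + 15n^2 + 7n - 3) / (n^2 + 2n + 3)
Step 1: 4n^2 * (n^2 + 2n + 3) = 4n^4 + 8n^3 + 12n^2; subtract.
Step 2: 2n * (n^2 + 2n + 3) = 2n^3 + 4n^2 + 6n; subtract.
Step 3: -1 * (n^2 + 2n + 3) = -n^2 - 2n - 3; subtract.
Quotient: 4n^2 + 2n - 1, Remainder: 3n


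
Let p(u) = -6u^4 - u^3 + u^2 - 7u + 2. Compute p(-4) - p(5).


p(-4) = -1426
p(5) = -3883
p(-4) - p(5) = -1426 + 3883 = 2457


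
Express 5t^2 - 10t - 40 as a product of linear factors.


Roots satisfy r1 + r2 = -b/a = 2 and r1*r2 = c/a = -8.
So r1 = 4, r2 = -2.
5t^2 - 10t - 40 = 5(t - r1)(t - r2) = 5(t - 4)(t + 2)


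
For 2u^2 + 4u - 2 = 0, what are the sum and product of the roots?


For au^2+bu+c=0: sum = -b/a, product = c/a.
a=2, b=4, c=-2
Sum = -(4)/2 = -2
Product = (-2)/2 = -1


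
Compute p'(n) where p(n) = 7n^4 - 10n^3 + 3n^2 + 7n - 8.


Apply the power rule term by term:
  d/dn(7n^4) = 28n^3
  d/dn(-10n^3) = -30n^2
  d/dn(3n^2) = 6n
  d/dn(7n) = 7
  d/dn(-8) = 0
p'(n) = 28n^3 - 30n^2 + 6n + 7


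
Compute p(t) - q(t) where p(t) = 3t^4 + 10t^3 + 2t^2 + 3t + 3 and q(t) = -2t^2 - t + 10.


Distribute the minus sign:
  (3t^4 + 10t^3 + 2t^2 + 3t + 3)
- (-2t^2 - t + 10)
Negate second polynomial: 2t^2 + t - 10
Add: 3t^4 + 10t^3 + 4t^2 + 4t - 7


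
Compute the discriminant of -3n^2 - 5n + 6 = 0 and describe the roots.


D = b^2 - 4ac = (-5)^2 - 4(-3)(6) = 25 + 72 = 97
Since D > 0: two distinct irrational roots


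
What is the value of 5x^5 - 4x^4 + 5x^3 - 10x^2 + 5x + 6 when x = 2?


Using direct substitution:
  5 * (2)^5 = 160
  -4 * (2)^4 = -64
  5 * (2)^3 = 40
  -10 * (2)^2 = -40
  5 * (2)^1 = 10
  constant: 6
Sum = 160 - 64 + 40 - 40 + 10 + 6 = 112


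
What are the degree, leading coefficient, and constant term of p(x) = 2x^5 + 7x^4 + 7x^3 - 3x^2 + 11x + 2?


Highest power of x is 5, with coefficient 2. Constant term is 2.
Degree = 5, leading coefficient = 2, constant term = 2


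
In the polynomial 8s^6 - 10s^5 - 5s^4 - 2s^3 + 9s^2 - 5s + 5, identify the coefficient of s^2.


Read off the coefficient of s^2: 9


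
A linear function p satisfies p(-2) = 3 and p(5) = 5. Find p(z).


p(z) = mz + b. Using p(-2)=3, p(5)=5:
m = (3 - 5)/(-2 - 5) = -2/-7 = 2/7
b = 3 - m*(-2) = 3 + 4/7 = 25/7
p(z) = (2/7)z + (25/7)


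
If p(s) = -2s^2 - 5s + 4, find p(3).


Using direct substitution:
  -2 * (3)^2 = -18
  -5 * (3)^1 = -15
  constant: 4
Sum = -18 - 15 + 4 = -29


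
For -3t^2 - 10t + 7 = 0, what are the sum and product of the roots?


For at^2+bt+c=0: sum = -b/a, product = c/a.
a=-3, b=-10, c=7
Sum = -(-10)/-3 = -10/3
Product = (7)/-3 = -7/3


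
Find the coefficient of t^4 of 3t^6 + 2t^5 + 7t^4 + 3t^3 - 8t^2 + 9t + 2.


Read off the coefficient of t^4: 7


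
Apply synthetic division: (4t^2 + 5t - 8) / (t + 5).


Synthetic division with c = -5. Coefficients: 4, 5, -8
Bring down 4.
  4 * -5 = -20; -20 + 5 = -15
  -15 * -5 = 75; 75 - 8 = 67
Quotient: 4t - 15, Remainder: 67


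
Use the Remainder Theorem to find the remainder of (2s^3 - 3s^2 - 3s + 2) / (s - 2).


By the Remainder Theorem, the remainder equals p(2):
  2*(2)^3 = 16
  -3*(2)^2 = -12
  -3*(2)^1 = -6
  constant: 2
Sum: 16 - 12 - 6 + 2 = 0


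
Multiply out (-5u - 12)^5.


Expand (-5u - 12)^5 by repeated multiplication:
  (-5u - 12)^2 = 25u^2 + 120u + 144
  (-5u - 12)^3 = -125u^3 - 900u^2 - 2160u - 1728
  (-5u - 12)^4 = 625u^4 + 6000u^3 + 21600u^2 + 34560u + 20736
= -3125u^5 - 37500u^4 - 180000u^3 - 432000u^2 - 518400u - 248832


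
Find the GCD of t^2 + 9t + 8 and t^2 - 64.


Factor each:
  t^2 + 9t + 8 = (t + 8)(t + 1)
  t^2 - 64 = (t + 8)(t - 8)
Common monic factor: t + 8


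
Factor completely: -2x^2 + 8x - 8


Roots satisfy r1 + r2 = -b/a = 4 and r1*r2 = c/a = 4.
So r1 = 2, r2 = 2.
-2x^2 + 8x - 8 = -2(x - r1)(x - r2) = -2(x - 2)(x - 2)


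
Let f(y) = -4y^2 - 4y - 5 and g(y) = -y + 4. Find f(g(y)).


Substitute g(y) into f:
f(g(y)) = -4*(-y + 4)^2 + (-4)*(-y + 4) + (-5)
(-y + 4)^2 = y^2 - 8y + 16
Expand and combine: -4y^2 + 36y - 85


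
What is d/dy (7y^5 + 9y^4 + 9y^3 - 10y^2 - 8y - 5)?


Apply the power rule term by term:
  d/dy(7y^5) = 35y^4
  d/dy(9y^4) = 36y^3
  d/dy(9y^3) = 27y^2
  d/dy(-10y^2) = -20y
  d/dy(-8y) = -8
  d/dy(-5) = 0
p'(y) = 35y^4 + 36y^3 + 27y^2 - 20y - 8


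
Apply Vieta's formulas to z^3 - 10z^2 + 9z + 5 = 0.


Monic cubic z^3+bz^2+cz+d=0: sum=-b, pairwise sum=c, product=-d.
b=-10, c=9, d=5
r1+r2+r3 = 10
r1r2+r1r3+r2r3 = 9
r1r2r3 = -5


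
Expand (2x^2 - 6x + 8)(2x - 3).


Distribute each term of the first polynomial:
  (2x^2)(2x - 3) = 4x^3 - 6x^2
  (-6x)(2x - 3) = -12x^2 + 18x
  (8)(2x - 3) = 16x - 24
Sum: 4x^3 - 18x^2 + 34x - 24


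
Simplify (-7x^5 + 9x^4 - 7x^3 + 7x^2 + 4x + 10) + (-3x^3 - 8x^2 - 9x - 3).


Align terms by degree and add:
  -7x^5 + 9x^4 - 7x^3 + 7x^2 + 4x + 10
  -3x^3 - 8x^2 - 9x - 3
= -7x^5 + 9x^4 - 10x^3 - x^2 - 5x + 7


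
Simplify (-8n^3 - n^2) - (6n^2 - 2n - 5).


Distribute the minus sign:
  (-8n^3 - n^2)
- (6n^2 - 2n - 5)
Negate second polynomial: -6n^2 + 2n + 5
Add: -8n^3 - 7n^2 + 2n + 5


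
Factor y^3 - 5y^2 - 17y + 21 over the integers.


Try integer roots (divisors of 21). y=-3: p(-3)=0.
Divide out (y + 3): quotient is y^2 - 8y + 7.
Factor the quadratic: (y - 1)(y - 7)
Result: (y + 3)(y - 1)(y - 7)


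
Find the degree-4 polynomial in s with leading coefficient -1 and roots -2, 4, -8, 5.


p(s) = -(s + 2)(s - 4)(s + 8)(s - 5)
Expand: -s^4 - s^3 + 54s^2 - 56s - 320


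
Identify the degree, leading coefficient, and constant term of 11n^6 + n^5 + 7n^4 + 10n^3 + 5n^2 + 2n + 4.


Highest power of n is 6, with coefficient 11. Constant term is 4.
Degree = 6, leading coefficient = 11, constant term = 4


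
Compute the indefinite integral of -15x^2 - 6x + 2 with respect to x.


Reverse power rule on each term:
  ∫ -15x^2 dx = -5x^3
  ∫ -6x dx = -3x^2
  ∫ 2 dx = 2x
F(x) = -5x^3 - 3x^2 + 2x + C


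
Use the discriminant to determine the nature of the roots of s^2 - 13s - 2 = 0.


D = b^2 - 4ac = (-13)^2 - 4(1)(-2) = 169 + 8 = 177
Since D > 0: two distinct irrational roots


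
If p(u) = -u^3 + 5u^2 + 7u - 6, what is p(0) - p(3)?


p(0) = -6
p(3) = 33
p(0) - p(3) = -6 - 33 = -39


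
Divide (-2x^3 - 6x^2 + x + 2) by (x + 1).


(-2x^3 - 6x^2 + x + 2) / (x + 1)
Step 1: -2x^2 * (x + 1) = -2x^3 - 2x^2; subtract.
Step 2: -4x * (x + 1) = -4x^2 - 4x; subtract.
Step 3: 5 * (x + 1) = 5x + 5; subtract.
Quotient: -2x^2 - 4x + 5, Remainder: -3


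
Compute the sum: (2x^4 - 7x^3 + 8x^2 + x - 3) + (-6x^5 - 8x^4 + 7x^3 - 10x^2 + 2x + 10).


Align terms by degree and add:
  2x^4 - 7x^3 + 8x^2 + x - 3
  -6x^5 - 8x^4 + 7x^3 - 10x^2 + 2x + 10
= -6x^5 - 6x^4 - 2x^2 + 3x + 7


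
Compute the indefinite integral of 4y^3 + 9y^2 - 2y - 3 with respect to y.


Reverse power rule on each term:
  ∫ 4y^3 dy = y^4
  ∫ 9y^2 dy = 3y^3
  ∫ -2y dy = -y^2
  ∫ -3 dy = -3y
F(y) = y^4 + 3y^3 - y^2 - 3y + C


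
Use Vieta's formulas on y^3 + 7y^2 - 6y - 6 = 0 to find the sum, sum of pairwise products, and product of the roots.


Monic cubic y^3+by^2+cy+d=0: sum=-b, pairwise sum=c, product=-d.
b=7, c=-6, d=-6
r1+r2+r3 = -7
r1r2+r1r3+r2r3 = -6
r1r2r3 = 6


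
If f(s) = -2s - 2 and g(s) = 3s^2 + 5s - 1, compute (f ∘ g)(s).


Substitute g(s) into f:
f(g(s)) = -2*(3s^2 + 5s - 1) + (-2)
Expand and combine: -6s^2 - 10s


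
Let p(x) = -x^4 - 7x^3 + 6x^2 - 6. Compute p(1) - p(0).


p(1) = -8
p(0) = -6
p(1) - p(0) = -8 + 6 = -2


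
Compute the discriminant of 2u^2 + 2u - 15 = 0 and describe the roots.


D = b^2 - 4ac = (2)^2 - 4(2)(-15) = 4 + 120 = 124
Since D > 0: two distinct irrational roots


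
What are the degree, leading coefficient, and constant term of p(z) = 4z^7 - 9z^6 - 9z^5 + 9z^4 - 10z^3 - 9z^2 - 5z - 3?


Highest power of z is 7, with coefficient 4. Constant term is -3.
Degree = 7, leading coefficient = 4, constant term = -3


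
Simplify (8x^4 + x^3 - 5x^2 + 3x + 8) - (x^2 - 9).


Distribute the minus sign:
  (8x^4 + x^3 - 5x^2 + 3x + 8)
- (x^2 - 9)
Negate second polynomial: -x^2 + 9
Add: 8x^4 + x^3 - 6x^2 + 3x + 17


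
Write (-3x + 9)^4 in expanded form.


Expand (-3x + 9)^4 by repeated multiplication:
  (-3x + 9)^2 = 9x^2 - 54x + 81
  (-3x + 9)^3 = -27x^3 + 243x^2 - 729x + 729
= 81x^4 - 972x^3 + 4374x^2 - 8748x + 6561


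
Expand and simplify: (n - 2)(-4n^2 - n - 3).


Distribute each term of the first polynomial:
  (n)(-4n^2 - n - 3) = -4n^3 - n^2 - 3n
  (-2)(-4n^2 - n - 3) = 8n^2 + 2n + 6
Sum: -4n^3 + 7n^2 - n + 6


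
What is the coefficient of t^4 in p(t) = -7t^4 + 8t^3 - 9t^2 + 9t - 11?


Read off the coefficient of t^4: -7


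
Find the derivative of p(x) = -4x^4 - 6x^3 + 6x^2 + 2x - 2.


Apply the power rule term by term:
  d/dx(-4x^4) = -16x^3
  d/dx(-6x^3) = -18x^2
  d/dx(6x^2) = 12x
  d/dx(2x) = 2
  d/dx(-2) = 0
p'(x) = -16x^3 - 18x^2 + 12x + 2


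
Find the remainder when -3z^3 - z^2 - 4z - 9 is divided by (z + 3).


By the Remainder Theorem, the remainder equals p(-3):
  -3*(-3)^3 = 81
  -1*(-3)^2 = -9
  -4*(-3)^1 = 12
  constant: -9
Sum: 81 - 9 + 12 - 9 = 75


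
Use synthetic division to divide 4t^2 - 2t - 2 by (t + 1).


Synthetic division with c = -1. Coefficients: 4, -2, -2
Bring down 4.
  4 * -1 = -4; -4 - 2 = -6
  -6 * -1 = 6; 6 - 2 = 4
Quotient: 4t - 6, Remainder: 4


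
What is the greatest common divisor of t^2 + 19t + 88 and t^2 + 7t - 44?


Factor each:
  t^2 + 19t + 88 = (t + 11)(t + 8)
  t^2 + 7t - 44 = (t + 11)(t - 4)
Common monic factor: t + 11


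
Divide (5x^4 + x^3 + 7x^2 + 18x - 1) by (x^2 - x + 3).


(5x^4 + x^3 + 7x^2 + 18x - 1) / (x^2 - x + 3)
Step 1: 5x^2 * (x^2 - x + 3) = 5x^4 - 5x^3 + 15x^2; subtract.
Step 2: 6x * (x^2 - x + 3) = 6x^3 - 6x^2 + 18x; subtract.
Step 3: -2 * (x^2 - x + 3) = -2x^2 + 2x - 6; subtract.
Quotient: 5x^2 + 6x - 2, Remainder: -2x + 5


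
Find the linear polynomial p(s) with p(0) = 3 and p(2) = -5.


p(s) = ms + b. Using p(0)=3, p(2)=-5:
m = (3 + 5)/(0 - 2) = 8/-2 = -4
b = 3 - m*(0) = 3 = 3
p(s) = -4s + 3


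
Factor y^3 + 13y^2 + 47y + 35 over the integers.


Try integer roots (divisors of 35). y=-5: p(-5)=0.
Divide out (y + 5): quotient is y^2 + 8y + 7.
Factor the quadratic: (y + 7)(y + 1)
Result: (y + 5)(y + 7)(y + 1)


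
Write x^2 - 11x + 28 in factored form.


Roots satisfy r1 + r2 = -b/a = 11 and r1*r2 = c/a = 28.
So r1 = 4, r2 = 7.
x^2 - 11x + 28 = (x - r1)(x - r2) = (x - 4)(x - 7)


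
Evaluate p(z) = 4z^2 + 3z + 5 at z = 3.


Using direct substitution:
  4 * (3)^2 = 36
  3 * (3)^1 = 9
  constant: 5
Sum = 36 + 9 + 5 = 50


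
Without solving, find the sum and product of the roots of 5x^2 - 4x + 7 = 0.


For ax^2+bx+c=0: sum = -b/a, product = c/a.
a=5, b=-4, c=7
Sum = -(-4)/5 = 4/5
Product = (7)/5 = 7/5


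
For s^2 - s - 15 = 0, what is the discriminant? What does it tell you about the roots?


D = b^2 - 4ac = (-1)^2 - 4(1)(-15) = 1 + 60 = 61
Since D > 0: two distinct irrational roots


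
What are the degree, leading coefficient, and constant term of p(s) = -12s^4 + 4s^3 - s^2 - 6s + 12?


Highest power of s is 4, with coefficient -12. Constant term is 12.
Degree = 4, leading coefficient = -12, constant term = 12


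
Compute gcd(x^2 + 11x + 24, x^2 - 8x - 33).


Factor each:
  x^2 + 11x + 24 = (x + 3)(x + 8)
  x^2 - 8x - 33 = (x + 3)(x - 11)
Common monic factor: x + 3


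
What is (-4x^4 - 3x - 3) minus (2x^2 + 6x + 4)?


Distribute the minus sign:
  (-4x^4 - 3x - 3)
- (2x^2 + 6x + 4)
Negate second polynomial: -2x^2 - 6x - 4
Add: -4x^4 - 2x^2 - 9x - 7


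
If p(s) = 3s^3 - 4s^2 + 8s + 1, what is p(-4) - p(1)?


p(-4) = -287
p(1) = 8
p(-4) - p(1) = -287 - 8 = -295


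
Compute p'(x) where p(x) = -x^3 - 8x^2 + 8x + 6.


Apply the power rule term by term:
  d/dx(-x^3) = -3x^2
  d/dx(-8x^2) = -16x
  d/dx(8x) = 8
  d/dx(6) = 0
p'(x) = -3x^2 - 16x + 8


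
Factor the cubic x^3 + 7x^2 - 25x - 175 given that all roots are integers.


Try integer roots (divisors of -175). x=-7: p(-7)=0.
Divide out (x + 7): quotient is x^2 - 25.
Factor the quadratic: (x + 5)(x - 5)
Result: (x + 7)(x + 5)(x - 5)


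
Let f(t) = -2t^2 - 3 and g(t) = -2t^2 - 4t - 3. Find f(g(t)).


Substitute g(t) into f:
f(g(t)) = -2*(-2t^2 - 4t - 3)^2 + (-3)
(-2t^2 - 4t - 3)^2 = 4t^4 + 16t^3 + 28t^2 + 24t + 9
Expand and combine: -8t^4 - 32t^3 - 56t^2 - 48t - 21


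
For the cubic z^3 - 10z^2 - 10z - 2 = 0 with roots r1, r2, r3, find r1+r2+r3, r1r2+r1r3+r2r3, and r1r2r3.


Monic cubic z^3+bz^2+cz+d=0: sum=-b, pairwise sum=c, product=-d.
b=-10, c=-10, d=-2
r1+r2+r3 = 10
r1r2+r1r3+r2r3 = -10
r1r2r3 = 2


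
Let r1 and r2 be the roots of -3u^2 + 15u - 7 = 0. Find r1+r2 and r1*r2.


For au^2+bu+c=0: sum = -b/a, product = c/a.
a=-3, b=15, c=-7
Sum = -(15)/-3 = 5
Product = (-7)/-3 = 7/3


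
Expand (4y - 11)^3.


Expand (4y - 11)^3 by repeated multiplication:
  (4y - 11)^2 = 16y^2 - 88y + 121
= 64y^3 - 528y^2 + 1452y - 1331


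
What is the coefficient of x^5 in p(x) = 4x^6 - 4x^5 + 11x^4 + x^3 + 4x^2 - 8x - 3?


Read off the coefficient of x^5: -4


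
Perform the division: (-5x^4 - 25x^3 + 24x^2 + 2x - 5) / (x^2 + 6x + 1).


(-5x^4 - 25x^3 + 24x^2 + 2x - 5) / (x^2 + 6x + 1)
Step 1: -5x^2 * (x^2 + 6x + 1) = -5x^4 - 30x^3 - 5x^2; subtract.
Step 2: 5x * (x^2 + 6x + 1) = 5x^3 + 30x^2 + 5x; subtract.
Step 3: -1 * (x^2 + 6x + 1) = -x^2 - 6x - 1; subtract.
Quotient: -5x^2 + 5x - 1, Remainder: 3x - 4


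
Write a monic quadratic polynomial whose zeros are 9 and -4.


p(n) = (n - 9)(n + 4)
Expand: n^2 - 5n - 36


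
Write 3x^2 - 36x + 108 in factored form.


Roots satisfy r1 + r2 = -b/a = 12 and r1*r2 = c/a = 36.
So r1 = 6, r2 = 6.
3x^2 - 36x + 108 = 3(x - r1)(x - r2) = 3(x - 6)(x - 6)


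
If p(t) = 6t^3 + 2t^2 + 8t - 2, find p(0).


Using direct substitution:
  6 * (0)^3 = 0
  2 * (0)^2 = 0
  8 * (0)^1 = 0
  constant: -2
Sum = 0 + 0 + 0 - 2 = -2


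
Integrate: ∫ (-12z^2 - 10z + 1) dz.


Reverse power rule on each term:
  ∫ -12z^2 dz = -4z^3
  ∫ -10z dz = -5z^2
  ∫ 1 dz = z
F(z) = -4z^3 - 5z^2 + z + C


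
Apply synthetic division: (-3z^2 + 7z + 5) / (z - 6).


Synthetic division with c = 6. Coefficients: -3, 7, 5
Bring down -3.
  -3 * 6 = -18; -18 + 7 = -11
  -11 * 6 = -66; -66 + 5 = -61
Quotient: -3z - 11, Remainder: -61


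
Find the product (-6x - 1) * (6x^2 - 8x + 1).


Distribute each term of the first polynomial:
  (-6x)(6x^2 - 8x + 1) = -36x^3 + 48x^2 - 6x
  (-1)(6x^2 - 8x + 1) = -6x^2 + 8x - 1
Sum: -36x^3 + 42x^2 + 2x - 1


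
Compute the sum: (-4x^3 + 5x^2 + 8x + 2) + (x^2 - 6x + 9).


Align terms by degree and add:
  -4x^3 + 5x^2 + 8x + 2
+ x^2 - 6x + 9
= -4x^3 + 6x^2 + 2x + 11


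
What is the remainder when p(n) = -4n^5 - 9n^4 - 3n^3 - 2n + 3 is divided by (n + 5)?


By the Remainder Theorem, the remainder equals p(-5):
  -4*(-5)^5 = 12500
  -9*(-5)^4 = -5625
  -3*(-5)^3 = 375
  0*(-5)^2 = 0
  -2*(-5)^1 = 10
  constant: 3
Sum: 12500 - 5625 + 375 + 0 + 10 + 3 = 7263


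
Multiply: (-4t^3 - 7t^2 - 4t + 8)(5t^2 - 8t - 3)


Distribute each term of the first polynomial:
  (-4t^3)(5t^2 - 8t - 3) = -20t^5 + 32t^4 + 12t^3
  (-7t^2)(5t^2 - 8t - 3) = -35t^4 + 56t^3 + 21t^2
  (-4t)(5t^2 - 8t - 3) = -20t^3 + 32t^2 + 12t
  (8)(5t^2 - 8t - 3) = 40t^2 - 64t - 24
Sum: -20t^5 - 3t^4 + 48t^3 + 93t^2 - 52t - 24


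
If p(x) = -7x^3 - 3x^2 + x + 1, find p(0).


Using direct substitution:
  -7 * (0)^3 = 0
  -3 * (0)^2 = 0
  1 * (0)^1 = 0
  constant: 1
Sum = 0 + 0 + 0 + 1 = 1


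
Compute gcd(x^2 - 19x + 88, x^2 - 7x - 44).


Factor each:
  x^2 - 19x + 88 = (x - 11)(x - 8)
  x^2 - 7x - 44 = (x - 11)(x + 4)
Common monic factor: x - 11


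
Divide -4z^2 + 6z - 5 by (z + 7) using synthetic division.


Synthetic division with c = -7. Coefficients: -4, 6, -5
Bring down -4.
  -4 * -7 = 28; 28 + 6 = 34
  34 * -7 = -238; -238 - 5 = -243
Quotient: -4z + 34, Remainder: -243


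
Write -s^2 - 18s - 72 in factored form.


Roots satisfy r1 + r2 = -b/a = -18 and r1*r2 = c/a = 72.
So r1 = -6, r2 = -12.
-s^2 - 18s - 72 = -(s - r1)(s - r2) = -(s + 6)(s + 12)


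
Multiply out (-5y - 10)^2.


Expand (-5y - 10)^2 by repeated multiplication:
= 25y^2 + 100y + 100


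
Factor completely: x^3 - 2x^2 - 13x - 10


Try integer roots (divisors of -10). x=5: p(5)=0.
Divide out (x - 5): quotient is x^2 + 3x + 2.
Factor the quadratic: (x + 1)(x + 2)
Result: (x - 5)(x + 1)(x + 2)


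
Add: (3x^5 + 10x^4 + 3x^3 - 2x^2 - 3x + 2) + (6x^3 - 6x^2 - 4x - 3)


Align terms by degree and add:
  3x^5 + 10x^4 + 3x^3 - 2x^2 - 3x + 2
+ 6x^3 - 6x^2 - 4x - 3
= 3x^5 + 10x^4 + 9x^3 - 8x^2 - 7x - 1


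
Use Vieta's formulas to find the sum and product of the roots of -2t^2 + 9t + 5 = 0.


For at^2+bt+c=0: sum = -b/a, product = c/a.
a=-2, b=9, c=5
Sum = -(9)/-2 = 9/2
Product = (5)/-2 = -5/2


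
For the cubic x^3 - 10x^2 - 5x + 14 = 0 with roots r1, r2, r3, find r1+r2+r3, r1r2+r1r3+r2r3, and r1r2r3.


Monic cubic x^3+bx^2+cx+d=0: sum=-b, pairwise sum=c, product=-d.
b=-10, c=-5, d=14
r1+r2+r3 = 10
r1r2+r1r3+r2r3 = -5
r1r2r3 = -14


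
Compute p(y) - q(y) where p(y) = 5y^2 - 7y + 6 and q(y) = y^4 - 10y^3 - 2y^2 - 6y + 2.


Distribute the minus sign:
  (5y^2 - 7y + 6)
- (y^4 - 10y^3 - 2y^2 - 6y + 2)
Negate second polynomial: -y^4 + 10y^3 + 2y^2 + 6y - 2
Add: -y^4 + 10y^3 + 7y^2 - y + 4


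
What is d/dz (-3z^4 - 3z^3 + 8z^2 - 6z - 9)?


Apply the power rule term by term:
  d/dz(-3z^4) = -12z^3
  d/dz(-3z^3) = -9z^2
  d/dz(8z^2) = 16z
  d/dz(-6z) = -6
  d/dz(-9) = 0
p'(z) = -12z^3 - 9z^2 + 16z - 6


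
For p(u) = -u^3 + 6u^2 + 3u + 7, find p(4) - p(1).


p(4) = 51
p(1) = 15
p(4) - p(1) = 51 - 15 = 36


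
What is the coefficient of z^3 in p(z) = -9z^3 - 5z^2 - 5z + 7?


Read off the coefficient of z^3: -9


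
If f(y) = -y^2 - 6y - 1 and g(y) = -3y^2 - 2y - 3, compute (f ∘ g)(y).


Substitute g(y) into f:
f(g(y)) = -1*(-3y^2 - 2y - 3)^2 + (-6)*(-3y^2 - 2y - 3) + (-1)
(-3y^2 - 2y - 3)^2 = 9y^4 + 12y^3 + 22y^2 + 12y + 9
Expand and combine: -9y^4 - 12y^3 - 4y^2 + 8


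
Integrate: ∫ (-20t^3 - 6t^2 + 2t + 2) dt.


Reverse power rule on each term:
  ∫ -20t^3 dt = -5t^4
  ∫ -6t^2 dt = -2t^3
  ∫ 2t dt = t^2
  ∫ 2 dt = 2t
F(t) = -5t^4 - 2t^3 + t^2 + 2t + C


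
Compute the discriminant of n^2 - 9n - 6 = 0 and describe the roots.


D = b^2 - 4ac = (-9)^2 - 4(1)(-6) = 81 + 24 = 105
Since D > 0: two distinct irrational roots


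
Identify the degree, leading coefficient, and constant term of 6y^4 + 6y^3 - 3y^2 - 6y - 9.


Highest power of y is 4, with coefficient 6. Constant term is -9.
Degree = 4, leading coefficient = 6, constant term = -9


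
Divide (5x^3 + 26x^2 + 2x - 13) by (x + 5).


(5x^3 + 26x^2 + 2x - 13) / (x + 5)
Step 1: 5x^2 * (x + 5) = 5x^3 + 25x^2; subtract.
Step 2: x * (x + 5) = x^2 + 5x; subtract.
Step 3: -3 * (x + 5) = -3x - 15; subtract.
Quotient: 5x^2 + x - 3, Remainder: 2


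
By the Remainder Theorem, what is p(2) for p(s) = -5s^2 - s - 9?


By the Remainder Theorem, the remainder equals p(2):
  -5*(2)^2 = -20
  -1*(2)^1 = -2
  constant: -9
Sum: -20 - 2 - 9 = -31


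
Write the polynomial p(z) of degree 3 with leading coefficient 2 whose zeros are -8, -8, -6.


p(z) = 2(z + 8)(z + 8)(z + 6)
Expand: 2z^3 + 44z^2 + 320z + 768


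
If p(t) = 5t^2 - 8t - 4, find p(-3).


Using direct substitution:
  5 * (-3)^2 = 45
  -8 * (-3)^1 = 24
  constant: -4
Sum = 45 + 24 - 4 = 65


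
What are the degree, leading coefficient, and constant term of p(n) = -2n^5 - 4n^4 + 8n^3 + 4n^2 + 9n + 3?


Highest power of n is 5, with coefficient -2. Constant term is 3.
Degree = 5, leading coefficient = -2, constant term = 3


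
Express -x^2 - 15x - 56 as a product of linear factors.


Roots satisfy r1 + r2 = -b/a = -15 and r1*r2 = c/a = 56.
So r1 = -8, r2 = -7.
-x^2 - 15x - 56 = -(x - r1)(x - r2) = -(x + 8)(x + 7)


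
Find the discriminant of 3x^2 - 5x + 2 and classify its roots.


D = b^2 - 4ac = (-5)^2 - 4(3)(2) = 25 - 24 = 1
Since D > 0: two distinct rational roots


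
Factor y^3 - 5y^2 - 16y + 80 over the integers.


Try integer roots (divisors of 80). y=5: p(5)=0.
Divide out (y - 5): quotient is y^2 - 16.
Factor the quadratic: (y + 4)(y - 4)
Result: (y - 5)(y + 4)(y - 4)


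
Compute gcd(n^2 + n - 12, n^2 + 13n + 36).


Factor each:
  n^2 + n - 12 = (n + 4)(n - 3)
  n^2 + 13n + 36 = (n + 4)(n + 9)
Common monic factor: n + 4


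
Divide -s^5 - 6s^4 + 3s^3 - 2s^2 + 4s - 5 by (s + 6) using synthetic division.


Synthetic division with c = -6. Coefficients: -1, -6, 3, -2, 4, -5
Bring down -1.
  -1 * -6 = 6; 6 - 6 = 0
  0 * -6 = 0; 0 + 3 = 3
  3 * -6 = -18; -18 - 2 = -20
  -20 * -6 = 120; 120 + 4 = 124
  124 * -6 = -744; -744 - 5 = -749
Quotient: -s^4 + 3s^2 - 20s + 124, Remainder: -749


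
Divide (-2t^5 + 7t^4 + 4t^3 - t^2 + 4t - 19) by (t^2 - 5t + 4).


(-2t^5 + 7t^4 + 4t^3 - t^2 + 4t - 19) / (t^2 - 5t + 4)
Step 1: -2t^3 * (t^2 - 5t + 4) = -2t^5 + 10t^4 - 8t^3; subtract.
Step 2: -3t^2 * (t^2 - 5t + 4) = -3t^4 + 15t^3 - 12t^2; subtract.
Step 3: -3t * (t^2 - 5t + 4) = -3t^3 + 15t^2 - 12t; subtract.
Step 4: -4 * (t^2 - 5t + 4) = -4t^2 + 20t - 16; subtract.
Quotient: -2t^3 - 3t^2 - 3t - 4, Remainder: -4t - 3


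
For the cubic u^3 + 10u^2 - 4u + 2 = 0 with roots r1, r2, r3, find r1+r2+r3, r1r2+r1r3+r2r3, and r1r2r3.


Monic cubic u^3+bu^2+cu+d=0: sum=-b, pairwise sum=c, product=-d.
b=10, c=-4, d=2
r1+r2+r3 = -10
r1r2+r1r3+r2r3 = -4
r1r2r3 = -2


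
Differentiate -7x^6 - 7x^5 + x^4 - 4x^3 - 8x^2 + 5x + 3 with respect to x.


Apply the power rule term by term:
  d/dx(-7x^6) = -42x^5
  d/dx(-7x^5) = -35x^4
  d/dx(x^4) = 4x^3
  d/dx(-4x^3) = -12x^2
  d/dx(-8x^2) = -16x
  d/dx(5x) = 5
  d/dx(3) = 0
p'(x) = -42x^5 - 35x^4 + 4x^3 - 12x^2 - 16x + 5


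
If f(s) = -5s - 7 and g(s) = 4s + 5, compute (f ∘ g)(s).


Substitute g(s) into f:
f(g(s)) = -5*(4s + 5) + (-7)
Expand and combine: -20s - 32


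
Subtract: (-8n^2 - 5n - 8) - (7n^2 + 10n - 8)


Distribute the minus sign:
  (-8n^2 - 5n - 8)
- (7n^2 + 10n - 8)
Negate second polynomial: -7n^2 - 10n + 8
Add: -15n^2 - 15n


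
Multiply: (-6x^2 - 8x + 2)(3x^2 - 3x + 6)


Distribute each term of the first polynomial:
  (-6x^2)(3x^2 - 3x + 6) = -18x^4 + 18x^3 - 36x^2
  (-8x)(3x^2 - 3x + 6) = -24x^3 + 24x^2 - 48x
  (2)(3x^2 - 3x + 6) = 6x^2 - 6x + 12
Sum: -18x^4 - 6x^3 - 6x^2 - 54x + 12


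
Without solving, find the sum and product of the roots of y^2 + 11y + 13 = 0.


For ay^2+by+c=0: sum = -b/a, product = c/a.
a=1, b=11, c=13
Sum = -(11)/1 = -11
Product = (13)/1 = 13


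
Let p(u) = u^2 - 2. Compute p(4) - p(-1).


p(4) = 14
p(-1) = -1
p(4) - p(-1) = 14 + 1 = 15


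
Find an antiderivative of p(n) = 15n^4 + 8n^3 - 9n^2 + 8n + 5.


Reverse power rule on each term:
  ∫ 15n^4 dn = 3n^5
  ∫ 8n^3 dn = 2n^4
  ∫ -9n^2 dn = -3n^3
  ∫ 8n dn = 4n^2
  ∫ 5 dn = 5n
F(n) = 3n^5 + 2n^4 - 3n^3 + 4n^2 + 5n + C


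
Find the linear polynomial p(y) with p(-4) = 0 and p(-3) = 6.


p(y) = my + b. Using p(-4)=0, p(-3)=6:
m = (0 - 6)/(-4 + 3) = -6/-1 = 6
b = 0 - m*(-4) = 0 + 24 = 24
p(y) = 6y + 24


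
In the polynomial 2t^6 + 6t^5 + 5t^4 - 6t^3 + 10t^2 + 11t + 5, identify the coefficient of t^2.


Read off the coefficient of t^2: 10


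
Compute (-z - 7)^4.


Expand (-z - 7)^4 by repeated multiplication:
  (-z - 7)^2 = z^2 + 14z + 49
  (-z - 7)^3 = -z^3 - 21z^2 - 147z - 343
= z^4 + 28z^3 + 294z^2 + 1372z + 2401


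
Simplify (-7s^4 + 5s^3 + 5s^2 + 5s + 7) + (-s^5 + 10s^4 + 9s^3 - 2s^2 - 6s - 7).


Align terms by degree and add:
  -7s^4 + 5s^3 + 5s^2 + 5s + 7
  -s^5 + 10s^4 + 9s^3 - 2s^2 - 6s - 7
= -s^5 + 3s^4 + 14s^3 + 3s^2 - s


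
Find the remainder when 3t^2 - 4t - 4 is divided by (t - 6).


By the Remainder Theorem, the remainder equals p(6):
  3*(6)^2 = 108
  -4*(6)^1 = -24
  constant: -4
Sum: 108 - 24 - 4 = 80


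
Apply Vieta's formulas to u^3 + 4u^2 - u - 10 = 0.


Monic cubic u^3+bu^2+cu+d=0: sum=-b, pairwise sum=c, product=-d.
b=4, c=-1, d=-10
r1+r2+r3 = -4
r1r2+r1r3+r2r3 = -1
r1r2r3 = 10


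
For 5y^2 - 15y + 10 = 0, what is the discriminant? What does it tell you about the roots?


D = b^2 - 4ac = (-15)^2 - 4(5)(10) = 225 - 200 = 25
Since D > 0: two distinct rational roots


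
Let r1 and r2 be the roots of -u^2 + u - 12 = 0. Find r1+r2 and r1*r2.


For au^2+bu+c=0: sum = -b/a, product = c/a.
a=-1, b=1, c=-12
Sum = -(1)/-1 = 1
Product = (-12)/-1 = 12


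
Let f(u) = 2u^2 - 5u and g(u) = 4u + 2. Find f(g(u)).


Substitute g(u) into f:
f(g(u)) = 2*(4u + 2)^2 + (-5)*(4u + 2)
(4u + 2)^2 = 16u^2 + 16u + 4
Expand and combine: 32u^2 + 12u - 2


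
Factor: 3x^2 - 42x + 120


Roots satisfy r1 + r2 = -b/a = 14 and r1*r2 = c/a = 40.
So r1 = 10, r2 = 4.
3x^2 - 42x + 120 = 3(x - r1)(x - r2) = 3(x - 10)(x - 4)


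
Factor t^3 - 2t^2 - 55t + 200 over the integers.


Try integer roots (divisors of 200). t=-8: p(-8)=0.
Divide out (t + 8): quotient is t^2 - 10t + 25.
Factor the quadratic: (t - 5)(t - 5)
Result: (t + 8)(t - 5)(t - 5)


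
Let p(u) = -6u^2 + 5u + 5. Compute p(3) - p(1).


p(3) = -34
p(1) = 4
p(3) - p(1) = -34 - 4 = -38


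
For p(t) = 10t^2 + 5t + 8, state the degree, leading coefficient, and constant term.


Highest power of t is 2, with coefficient 10. Constant term is 8.
Degree = 2, leading coefficient = 10, constant term = 8


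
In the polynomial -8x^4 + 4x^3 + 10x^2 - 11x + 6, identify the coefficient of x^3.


Read off the coefficient of x^3: 4


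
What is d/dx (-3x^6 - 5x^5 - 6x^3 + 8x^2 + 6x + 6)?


Apply the power rule term by term:
  d/dx(-3x^6) = -18x^5
  d/dx(-5x^5) = -25x^4
  d/dx(-6x^3) = -18x^2
  d/dx(8x^2) = 16x
  d/dx(6x) = 6
  d/dx(6) = 0
p'(x) = -18x^5 - 25x^4 - 18x^2 + 16x + 6


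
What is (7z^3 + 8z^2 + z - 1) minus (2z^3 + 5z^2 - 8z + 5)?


Distribute the minus sign:
  (7z^3 + 8z^2 + z - 1)
- (2z^3 + 5z^2 - 8z + 5)
Negate second polynomial: -2z^3 - 5z^2 + 8z - 5
Add: 5z^3 + 3z^2 + 9z - 6


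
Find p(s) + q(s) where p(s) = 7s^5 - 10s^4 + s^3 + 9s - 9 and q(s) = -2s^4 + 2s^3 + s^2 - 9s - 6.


Align terms by degree and add:
  7s^5 - 10s^4 + s^3 + 9s - 9
  -2s^4 + 2s^3 + s^2 - 9s - 6
= 7s^5 - 12s^4 + 3s^3 + s^2 - 15


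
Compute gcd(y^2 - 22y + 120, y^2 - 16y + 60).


Factor each:
  y^2 - 22y + 120 = (y - 10)(y - 12)
  y^2 - 16y + 60 = (y - 10)(y - 6)
Common monic factor: y - 10


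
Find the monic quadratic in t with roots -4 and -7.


p(t) = (t + 4)(t + 7)
Expand: t^2 + 11t + 28


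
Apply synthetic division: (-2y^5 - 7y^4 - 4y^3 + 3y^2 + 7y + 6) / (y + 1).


Synthetic division with c = -1. Coefficients: -2, -7, -4, 3, 7, 6
Bring down -2.
  -2 * -1 = 2; 2 - 7 = -5
  -5 * -1 = 5; 5 - 4 = 1
  1 * -1 = -1; -1 + 3 = 2
  2 * -1 = -2; -2 + 7 = 5
  5 * -1 = -5; -5 + 6 = 1
Quotient: -2y^4 - 5y^3 + y^2 + 2y + 5, Remainder: 1


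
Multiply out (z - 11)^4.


Expand (z - 11)^4 by repeated multiplication:
  (z - 11)^2 = z^2 - 22z + 121
  (z - 11)^3 = z^3 - 33z^2 + 363z - 1331
= z^4 - 44z^3 + 726z^2 - 5324z + 14641


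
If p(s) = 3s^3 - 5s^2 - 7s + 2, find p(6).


Using direct substitution:
  3 * (6)^3 = 648
  -5 * (6)^2 = -180
  -7 * (6)^1 = -42
  constant: 2
Sum = 648 - 180 - 42 + 2 = 428


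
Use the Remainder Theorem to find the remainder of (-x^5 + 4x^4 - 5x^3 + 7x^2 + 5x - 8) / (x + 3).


By the Remainder Theorem, the remainder equals p(-3):
  -1*(-3)^5 = 243
  4*(-3)^4 = 324
  -5*(-3)^3 = 135
  7*(-3)^2 = 63
  5*(-3)^1 = -15
  constant: -8
Sum: 243 + 324 + 135 + 63 - 15 - 8 = 742


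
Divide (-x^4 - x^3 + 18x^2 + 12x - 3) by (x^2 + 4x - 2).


(-x^4 - x^3 + 18x^2 + 12x - 3) / (x^2 + 4x - 2)
Step 1: -x^2 * (x^2 + 4x - 2) = -x^4 - 4x^3 + 2x^2; subtract.
Step 2: 3x * (x^2 + 4x - 2) = 3x^3 + 12x^2 - 6x; subtract.
Step 3: 4 * (x^2 + 4x - 2) = 4x^2 + 16x - 8; subtract.
Quotient: -x^2 + 3x + 4, Remainder: 2x + 5


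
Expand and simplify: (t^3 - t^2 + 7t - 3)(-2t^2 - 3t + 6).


Distribute each term of the first polynomial:
  (t^3)(-2t^2 - 3t + 6) = -2t^5 - 3t^4 + 6t^3
  (-t^2)(-2t^2 - 3t + 6) = 2t^4 + 3t^3 - 6t^2
  (7t)(-2t^2 - 3t + 6) = -14t^3 - 21t^2 + 42t
  (-3)(-2t^2 - 3t + 6) = 6t^2 + 9t - 18
Sum: -2t^5 - t^4 - 5t^3 - 21t^2 + 51t - 18


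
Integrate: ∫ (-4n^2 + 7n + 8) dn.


Reverse power rule on each term:
  ∫ -4n^2 dn = -(4/3)n^3
  ∫ 7n dn = (7/2)n^2
  ∫ 8 dn = 8n
F(n) = -(4/3)n^3 + (7/2)n^2 + 8n + C


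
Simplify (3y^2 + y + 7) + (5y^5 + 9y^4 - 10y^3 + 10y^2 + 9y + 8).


Align terms by degree and add:
  3y^2 + y + 7
+ 5y^5 + 9y^4 - 10y^3 + 10y^2 + 9y + 8
= 5y^5 + 9y^4 - 10y^3 + 13y^2 + 10y + 15


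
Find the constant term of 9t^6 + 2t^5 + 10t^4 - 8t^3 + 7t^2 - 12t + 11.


Read off the constant term: 11


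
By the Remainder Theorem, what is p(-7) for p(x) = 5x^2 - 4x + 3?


By the Remainder Theorem, the remainder equals p(-7):
  5*(-7)^2 = 245
  -4*(-7)^1 = 28
  constant: 3
Sum: 245 + 28 + 3 = 276


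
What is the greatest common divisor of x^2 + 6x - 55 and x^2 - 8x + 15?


Factor each:
  x^2 + 6x - 55 = (x - 5)(x + 11)
  x^2 - 8x + 15 = (x - 5)(x - 3)
Common monic factor: x - 5


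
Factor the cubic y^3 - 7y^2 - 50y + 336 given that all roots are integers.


Try integer roots (divisors of 336). y=6: p(6)=0.
Divide out (y - 6): quotient is y^2 - y - 56.
Factor the quadratic: (y + 7)(y - 8)
Result: (y - 6)(y + 7)(y - 8)


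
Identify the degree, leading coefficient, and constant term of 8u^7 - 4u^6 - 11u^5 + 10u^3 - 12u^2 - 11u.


Highest power of u is 7, with coefficient 8. Constant term is 0.
Degree = 7, leading coefficient = 8, constant term = 0


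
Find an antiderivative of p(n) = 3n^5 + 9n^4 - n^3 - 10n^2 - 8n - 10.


Reverse power rule on each term:
  ∫ 3n^5 dn = (1/2)n^6
  ∫ 9n^4 dn = (9/5)n^5
  ∫ -n^3 dn = -(1/4)n^4
  ∫ -10n^2 dn = -(10/3)n^3
  ∫ -8n dn = -4n^2
  ∫ -10 dn = -10n
F(n) = (1/2)n^6 + (9/5)n^5 - (1/4)n^4 - (10/3)n^3 - 4n^2 - 10n + C


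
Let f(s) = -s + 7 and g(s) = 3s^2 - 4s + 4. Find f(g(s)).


Substitute g(s) into f:
f(g(s)) = -1*(3s^2 - 4s + 4) + 7
Expand and combine: -3s^2 + 4s + 3


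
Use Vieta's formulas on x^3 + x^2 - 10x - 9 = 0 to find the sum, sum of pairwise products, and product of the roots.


Monic cubic x^3+bx^2+cx+d=0: sum=-b, pairwise sum=c, product=-d.
b=1, c=-10, d=-9
r1+r2+r3 = -1
r1r2+r1r3+r2r3 = -10
r1r2r3 = 9


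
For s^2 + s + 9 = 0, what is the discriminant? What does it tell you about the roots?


D = b^2 - 4ac = (1)^2 - 4(1)(9) = 1 - 36 = -35
Since D < 0: two complex conjugate roots (no real roots)


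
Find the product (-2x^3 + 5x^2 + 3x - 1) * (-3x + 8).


Distribute each term of the first polynomial:
  (-2x^3)(-3x + 8) = 6x^4 - 16x^3
  (5x^2)(-3x + 8) = -15x^3 + 40x^2
  (3x)(-3x + 8) = -9x^2 + 24x
  (-1)(-3x + 8) = 3x - 8
Sum: 6x^4 - 31x^3 + 31x^2 + 27x - 8


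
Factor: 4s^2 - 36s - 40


Roots satisfy r1 + r2 = -b/a = 9 and r1*r2 = c/a = -10.
So r1 = 10, r2 = -1.
4s^2 - 36s - 40 = 4(s - r1)(s - r2) = 4(s - 10)(s + 1)
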